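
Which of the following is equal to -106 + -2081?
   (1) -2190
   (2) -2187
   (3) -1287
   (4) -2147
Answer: 2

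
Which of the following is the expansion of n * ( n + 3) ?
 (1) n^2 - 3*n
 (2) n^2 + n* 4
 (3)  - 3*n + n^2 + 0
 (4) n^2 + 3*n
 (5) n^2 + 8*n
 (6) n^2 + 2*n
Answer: 4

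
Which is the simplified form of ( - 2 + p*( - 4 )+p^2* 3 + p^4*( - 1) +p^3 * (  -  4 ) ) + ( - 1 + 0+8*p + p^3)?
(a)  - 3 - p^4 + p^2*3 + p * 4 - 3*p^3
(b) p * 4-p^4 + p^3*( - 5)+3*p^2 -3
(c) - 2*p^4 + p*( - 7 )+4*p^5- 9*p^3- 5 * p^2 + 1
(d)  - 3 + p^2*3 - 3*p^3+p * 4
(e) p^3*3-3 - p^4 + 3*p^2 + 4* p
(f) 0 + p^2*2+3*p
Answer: a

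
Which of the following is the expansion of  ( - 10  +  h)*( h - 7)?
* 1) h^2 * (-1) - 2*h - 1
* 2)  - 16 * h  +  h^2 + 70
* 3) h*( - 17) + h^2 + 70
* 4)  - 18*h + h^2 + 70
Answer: 3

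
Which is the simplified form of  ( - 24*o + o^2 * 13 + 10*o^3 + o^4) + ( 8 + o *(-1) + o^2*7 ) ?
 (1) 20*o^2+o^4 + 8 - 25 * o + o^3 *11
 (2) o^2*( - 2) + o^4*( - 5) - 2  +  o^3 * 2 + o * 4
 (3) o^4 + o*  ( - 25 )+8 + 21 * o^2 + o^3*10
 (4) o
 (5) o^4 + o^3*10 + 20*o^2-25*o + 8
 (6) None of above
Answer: 5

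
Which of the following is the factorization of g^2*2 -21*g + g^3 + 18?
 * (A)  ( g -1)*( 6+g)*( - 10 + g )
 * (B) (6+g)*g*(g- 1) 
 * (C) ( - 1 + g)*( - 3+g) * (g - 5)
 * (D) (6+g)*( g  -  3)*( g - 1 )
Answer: D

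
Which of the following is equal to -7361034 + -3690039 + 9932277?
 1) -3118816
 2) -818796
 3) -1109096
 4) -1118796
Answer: 4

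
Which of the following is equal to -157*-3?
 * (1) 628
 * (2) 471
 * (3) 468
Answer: 2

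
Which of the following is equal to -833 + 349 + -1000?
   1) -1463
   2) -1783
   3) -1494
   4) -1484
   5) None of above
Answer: 4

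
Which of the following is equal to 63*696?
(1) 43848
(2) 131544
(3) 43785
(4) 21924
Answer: 1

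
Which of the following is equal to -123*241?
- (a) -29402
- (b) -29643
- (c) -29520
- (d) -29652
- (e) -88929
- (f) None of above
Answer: b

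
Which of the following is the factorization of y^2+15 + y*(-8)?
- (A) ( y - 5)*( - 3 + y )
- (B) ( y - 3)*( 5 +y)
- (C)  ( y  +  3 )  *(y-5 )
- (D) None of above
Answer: A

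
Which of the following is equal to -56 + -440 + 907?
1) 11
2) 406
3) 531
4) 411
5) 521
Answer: 4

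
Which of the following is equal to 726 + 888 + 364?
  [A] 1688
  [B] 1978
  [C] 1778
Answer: B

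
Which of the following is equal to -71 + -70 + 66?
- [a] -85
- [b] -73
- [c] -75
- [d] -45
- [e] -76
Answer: c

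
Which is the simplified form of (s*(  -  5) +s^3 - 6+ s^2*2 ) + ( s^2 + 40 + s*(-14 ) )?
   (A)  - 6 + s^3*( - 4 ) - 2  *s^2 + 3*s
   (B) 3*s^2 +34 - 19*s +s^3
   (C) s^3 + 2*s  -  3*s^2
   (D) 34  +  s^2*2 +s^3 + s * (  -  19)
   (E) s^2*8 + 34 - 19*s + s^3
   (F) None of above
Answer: B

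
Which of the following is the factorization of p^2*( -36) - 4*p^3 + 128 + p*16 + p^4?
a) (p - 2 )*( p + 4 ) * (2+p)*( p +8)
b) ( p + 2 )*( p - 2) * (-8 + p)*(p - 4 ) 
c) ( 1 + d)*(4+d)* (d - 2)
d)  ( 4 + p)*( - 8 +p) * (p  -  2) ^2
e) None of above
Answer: e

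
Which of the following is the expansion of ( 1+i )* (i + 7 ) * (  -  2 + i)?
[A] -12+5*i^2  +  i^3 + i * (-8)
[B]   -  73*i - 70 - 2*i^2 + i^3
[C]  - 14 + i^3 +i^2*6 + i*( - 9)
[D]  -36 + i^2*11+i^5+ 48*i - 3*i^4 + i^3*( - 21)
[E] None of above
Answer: C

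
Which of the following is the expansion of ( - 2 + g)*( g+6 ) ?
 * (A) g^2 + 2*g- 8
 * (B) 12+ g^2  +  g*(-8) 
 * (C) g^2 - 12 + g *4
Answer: C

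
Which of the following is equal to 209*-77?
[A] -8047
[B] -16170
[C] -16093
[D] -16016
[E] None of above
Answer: C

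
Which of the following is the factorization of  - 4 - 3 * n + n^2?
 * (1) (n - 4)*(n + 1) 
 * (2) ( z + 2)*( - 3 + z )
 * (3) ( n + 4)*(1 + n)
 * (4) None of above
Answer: 1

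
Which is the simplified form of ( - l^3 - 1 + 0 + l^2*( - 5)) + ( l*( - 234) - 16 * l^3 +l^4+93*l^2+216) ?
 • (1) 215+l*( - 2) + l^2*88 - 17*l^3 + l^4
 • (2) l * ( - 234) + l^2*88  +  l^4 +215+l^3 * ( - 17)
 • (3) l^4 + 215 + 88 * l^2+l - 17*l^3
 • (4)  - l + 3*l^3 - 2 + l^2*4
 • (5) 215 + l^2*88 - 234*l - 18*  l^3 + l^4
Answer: 2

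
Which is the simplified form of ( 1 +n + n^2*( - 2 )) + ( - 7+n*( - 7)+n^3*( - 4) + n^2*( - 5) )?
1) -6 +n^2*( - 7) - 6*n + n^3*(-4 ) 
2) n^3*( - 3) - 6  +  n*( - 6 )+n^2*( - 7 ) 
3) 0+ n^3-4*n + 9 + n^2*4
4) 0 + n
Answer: 1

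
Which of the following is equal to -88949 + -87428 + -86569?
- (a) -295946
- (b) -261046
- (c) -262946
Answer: c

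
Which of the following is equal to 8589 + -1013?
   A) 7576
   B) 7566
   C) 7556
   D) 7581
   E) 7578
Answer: A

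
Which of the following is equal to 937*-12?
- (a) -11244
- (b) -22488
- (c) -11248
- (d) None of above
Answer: a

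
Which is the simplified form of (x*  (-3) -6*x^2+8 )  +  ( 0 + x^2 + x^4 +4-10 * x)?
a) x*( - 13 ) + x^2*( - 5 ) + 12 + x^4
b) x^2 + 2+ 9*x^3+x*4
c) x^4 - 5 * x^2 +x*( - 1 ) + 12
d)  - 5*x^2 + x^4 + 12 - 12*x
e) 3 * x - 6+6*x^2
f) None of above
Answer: a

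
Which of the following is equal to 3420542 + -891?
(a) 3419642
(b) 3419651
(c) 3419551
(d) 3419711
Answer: b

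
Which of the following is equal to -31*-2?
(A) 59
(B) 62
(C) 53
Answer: B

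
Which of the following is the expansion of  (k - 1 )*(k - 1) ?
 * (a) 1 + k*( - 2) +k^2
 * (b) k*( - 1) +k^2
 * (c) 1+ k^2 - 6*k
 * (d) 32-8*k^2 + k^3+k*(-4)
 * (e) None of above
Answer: a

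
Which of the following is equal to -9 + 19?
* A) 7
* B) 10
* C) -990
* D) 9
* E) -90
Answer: B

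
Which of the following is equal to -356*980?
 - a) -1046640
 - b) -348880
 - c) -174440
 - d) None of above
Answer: b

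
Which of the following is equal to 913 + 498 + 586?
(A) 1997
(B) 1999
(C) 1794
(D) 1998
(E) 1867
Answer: A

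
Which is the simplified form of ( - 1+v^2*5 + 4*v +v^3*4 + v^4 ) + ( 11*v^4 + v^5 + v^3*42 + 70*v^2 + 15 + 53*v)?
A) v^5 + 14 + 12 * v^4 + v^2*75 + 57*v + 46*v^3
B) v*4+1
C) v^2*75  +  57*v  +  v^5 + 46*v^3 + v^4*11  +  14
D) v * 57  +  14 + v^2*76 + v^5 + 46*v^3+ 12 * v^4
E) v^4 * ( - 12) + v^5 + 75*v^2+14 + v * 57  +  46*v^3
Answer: A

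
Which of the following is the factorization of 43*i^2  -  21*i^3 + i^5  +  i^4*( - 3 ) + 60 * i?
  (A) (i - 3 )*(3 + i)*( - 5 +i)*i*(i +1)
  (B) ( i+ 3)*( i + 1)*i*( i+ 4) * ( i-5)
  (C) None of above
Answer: C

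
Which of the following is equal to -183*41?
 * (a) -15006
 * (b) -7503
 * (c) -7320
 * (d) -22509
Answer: b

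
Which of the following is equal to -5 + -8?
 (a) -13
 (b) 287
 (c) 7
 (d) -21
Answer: a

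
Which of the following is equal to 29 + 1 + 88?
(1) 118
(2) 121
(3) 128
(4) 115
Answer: 1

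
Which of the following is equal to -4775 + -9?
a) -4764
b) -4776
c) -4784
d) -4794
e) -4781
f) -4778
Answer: c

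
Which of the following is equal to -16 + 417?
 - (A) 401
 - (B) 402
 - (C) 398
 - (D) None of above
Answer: A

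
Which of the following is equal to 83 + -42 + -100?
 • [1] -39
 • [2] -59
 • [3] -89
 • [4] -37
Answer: 2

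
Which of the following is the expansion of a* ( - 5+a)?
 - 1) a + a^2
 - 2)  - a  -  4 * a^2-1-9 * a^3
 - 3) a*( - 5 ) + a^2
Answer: 3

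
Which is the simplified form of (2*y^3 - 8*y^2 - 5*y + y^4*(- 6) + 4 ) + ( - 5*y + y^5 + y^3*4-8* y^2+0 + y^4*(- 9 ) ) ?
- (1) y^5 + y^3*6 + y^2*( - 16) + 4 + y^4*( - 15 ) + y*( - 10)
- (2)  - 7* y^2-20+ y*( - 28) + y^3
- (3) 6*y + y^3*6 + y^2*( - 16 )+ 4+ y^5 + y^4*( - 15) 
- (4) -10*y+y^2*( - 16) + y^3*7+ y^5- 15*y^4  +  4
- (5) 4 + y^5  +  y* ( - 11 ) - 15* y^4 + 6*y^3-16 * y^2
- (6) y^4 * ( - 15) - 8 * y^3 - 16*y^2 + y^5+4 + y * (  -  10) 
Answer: 1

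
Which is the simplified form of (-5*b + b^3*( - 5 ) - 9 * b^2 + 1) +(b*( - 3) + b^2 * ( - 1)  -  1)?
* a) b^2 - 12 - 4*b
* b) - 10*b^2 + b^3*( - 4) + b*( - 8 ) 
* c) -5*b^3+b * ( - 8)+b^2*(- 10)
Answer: c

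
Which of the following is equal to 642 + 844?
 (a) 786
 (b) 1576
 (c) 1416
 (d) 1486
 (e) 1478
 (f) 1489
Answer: d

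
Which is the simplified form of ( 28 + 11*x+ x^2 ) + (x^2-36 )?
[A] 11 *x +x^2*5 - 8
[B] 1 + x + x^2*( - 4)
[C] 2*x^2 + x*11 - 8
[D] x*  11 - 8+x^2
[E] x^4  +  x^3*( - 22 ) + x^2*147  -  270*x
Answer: C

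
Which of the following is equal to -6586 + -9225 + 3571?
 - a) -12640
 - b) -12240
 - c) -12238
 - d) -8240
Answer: b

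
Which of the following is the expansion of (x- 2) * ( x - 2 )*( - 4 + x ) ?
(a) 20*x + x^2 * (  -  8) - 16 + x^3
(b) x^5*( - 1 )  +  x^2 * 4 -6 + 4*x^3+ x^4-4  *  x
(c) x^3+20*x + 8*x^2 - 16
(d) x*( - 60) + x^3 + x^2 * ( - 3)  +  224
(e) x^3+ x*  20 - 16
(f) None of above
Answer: a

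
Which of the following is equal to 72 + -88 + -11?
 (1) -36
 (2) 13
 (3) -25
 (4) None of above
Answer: 4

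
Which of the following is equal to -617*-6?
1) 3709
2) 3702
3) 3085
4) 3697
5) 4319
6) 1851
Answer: 2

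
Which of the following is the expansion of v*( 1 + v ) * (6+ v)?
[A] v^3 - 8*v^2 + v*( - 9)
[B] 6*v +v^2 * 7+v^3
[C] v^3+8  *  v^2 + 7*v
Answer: B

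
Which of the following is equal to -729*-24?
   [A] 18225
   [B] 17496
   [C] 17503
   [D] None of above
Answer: B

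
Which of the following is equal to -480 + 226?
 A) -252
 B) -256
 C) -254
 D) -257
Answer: C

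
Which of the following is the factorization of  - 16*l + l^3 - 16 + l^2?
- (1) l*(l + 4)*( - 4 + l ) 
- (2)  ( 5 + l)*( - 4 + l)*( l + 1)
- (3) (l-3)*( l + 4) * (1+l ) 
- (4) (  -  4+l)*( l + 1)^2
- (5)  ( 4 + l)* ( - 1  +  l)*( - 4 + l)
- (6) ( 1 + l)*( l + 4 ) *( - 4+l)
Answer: 6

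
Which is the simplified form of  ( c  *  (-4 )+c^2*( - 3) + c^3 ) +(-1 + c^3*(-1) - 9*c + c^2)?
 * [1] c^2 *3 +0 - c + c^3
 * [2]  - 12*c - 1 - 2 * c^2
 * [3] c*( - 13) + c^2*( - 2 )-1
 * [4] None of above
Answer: 3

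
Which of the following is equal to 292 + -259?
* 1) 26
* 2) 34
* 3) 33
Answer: 3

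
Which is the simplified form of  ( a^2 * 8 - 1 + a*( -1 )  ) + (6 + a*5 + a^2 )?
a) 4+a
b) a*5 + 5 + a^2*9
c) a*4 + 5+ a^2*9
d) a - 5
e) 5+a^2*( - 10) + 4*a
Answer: c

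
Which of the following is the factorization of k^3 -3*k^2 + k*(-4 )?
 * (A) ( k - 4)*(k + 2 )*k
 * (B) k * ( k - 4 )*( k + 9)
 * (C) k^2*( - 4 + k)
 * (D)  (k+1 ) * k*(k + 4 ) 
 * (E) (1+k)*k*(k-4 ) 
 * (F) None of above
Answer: E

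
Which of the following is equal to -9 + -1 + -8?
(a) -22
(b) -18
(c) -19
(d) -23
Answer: b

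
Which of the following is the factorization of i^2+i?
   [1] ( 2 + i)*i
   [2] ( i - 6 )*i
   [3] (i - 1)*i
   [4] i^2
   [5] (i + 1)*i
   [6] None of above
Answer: 5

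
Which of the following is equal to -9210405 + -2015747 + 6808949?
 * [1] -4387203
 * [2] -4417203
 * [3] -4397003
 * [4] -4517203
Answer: 2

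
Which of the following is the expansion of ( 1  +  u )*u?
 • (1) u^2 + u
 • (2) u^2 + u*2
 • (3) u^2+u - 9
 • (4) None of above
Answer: 1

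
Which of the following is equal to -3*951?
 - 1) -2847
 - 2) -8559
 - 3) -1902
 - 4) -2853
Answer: 4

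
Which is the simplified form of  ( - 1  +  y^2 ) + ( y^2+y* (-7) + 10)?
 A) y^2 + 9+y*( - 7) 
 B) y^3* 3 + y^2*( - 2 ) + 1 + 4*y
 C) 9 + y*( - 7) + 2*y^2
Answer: C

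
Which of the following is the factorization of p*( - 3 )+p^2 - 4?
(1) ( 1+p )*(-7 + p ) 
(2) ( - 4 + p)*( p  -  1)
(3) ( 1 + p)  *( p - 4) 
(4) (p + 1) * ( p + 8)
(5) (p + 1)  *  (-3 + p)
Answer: 3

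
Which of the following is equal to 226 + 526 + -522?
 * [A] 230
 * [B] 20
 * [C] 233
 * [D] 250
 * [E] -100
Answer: A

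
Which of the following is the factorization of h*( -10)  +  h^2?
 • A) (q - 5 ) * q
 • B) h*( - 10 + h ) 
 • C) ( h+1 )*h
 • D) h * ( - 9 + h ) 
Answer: B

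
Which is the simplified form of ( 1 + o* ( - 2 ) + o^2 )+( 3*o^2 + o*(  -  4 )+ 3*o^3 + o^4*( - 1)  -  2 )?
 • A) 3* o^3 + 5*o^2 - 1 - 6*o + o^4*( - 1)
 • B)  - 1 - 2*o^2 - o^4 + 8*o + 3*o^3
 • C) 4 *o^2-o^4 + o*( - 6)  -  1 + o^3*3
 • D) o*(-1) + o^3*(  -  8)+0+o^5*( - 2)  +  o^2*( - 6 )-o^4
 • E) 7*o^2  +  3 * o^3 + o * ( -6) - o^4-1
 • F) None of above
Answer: C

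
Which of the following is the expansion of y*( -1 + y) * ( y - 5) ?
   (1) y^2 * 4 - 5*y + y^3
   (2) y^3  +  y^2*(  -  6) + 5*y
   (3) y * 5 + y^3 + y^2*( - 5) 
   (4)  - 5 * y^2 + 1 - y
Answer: 2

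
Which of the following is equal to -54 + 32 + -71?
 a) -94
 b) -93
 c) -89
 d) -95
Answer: b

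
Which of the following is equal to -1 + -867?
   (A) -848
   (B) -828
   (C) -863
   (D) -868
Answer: D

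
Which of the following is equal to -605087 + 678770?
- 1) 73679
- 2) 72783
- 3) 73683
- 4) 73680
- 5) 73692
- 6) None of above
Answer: 3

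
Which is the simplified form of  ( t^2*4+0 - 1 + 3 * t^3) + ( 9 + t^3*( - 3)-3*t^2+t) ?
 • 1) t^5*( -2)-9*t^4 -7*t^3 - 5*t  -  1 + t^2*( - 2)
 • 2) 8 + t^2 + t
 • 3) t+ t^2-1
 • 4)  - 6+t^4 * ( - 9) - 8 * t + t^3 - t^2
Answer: 2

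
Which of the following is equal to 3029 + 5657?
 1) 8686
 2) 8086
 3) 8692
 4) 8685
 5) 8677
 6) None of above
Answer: 1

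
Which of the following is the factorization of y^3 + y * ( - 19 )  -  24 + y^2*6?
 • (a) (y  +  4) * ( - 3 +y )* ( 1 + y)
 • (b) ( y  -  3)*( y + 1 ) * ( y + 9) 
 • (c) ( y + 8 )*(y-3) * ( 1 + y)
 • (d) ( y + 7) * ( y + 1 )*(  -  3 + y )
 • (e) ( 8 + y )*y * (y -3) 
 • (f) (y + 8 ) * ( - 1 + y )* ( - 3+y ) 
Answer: c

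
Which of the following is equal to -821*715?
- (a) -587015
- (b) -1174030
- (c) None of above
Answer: a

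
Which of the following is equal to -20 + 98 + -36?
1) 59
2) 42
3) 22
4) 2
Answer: 2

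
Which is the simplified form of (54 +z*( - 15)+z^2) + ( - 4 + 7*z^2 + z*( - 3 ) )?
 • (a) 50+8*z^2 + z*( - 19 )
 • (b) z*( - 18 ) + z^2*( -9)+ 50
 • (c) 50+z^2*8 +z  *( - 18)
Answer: c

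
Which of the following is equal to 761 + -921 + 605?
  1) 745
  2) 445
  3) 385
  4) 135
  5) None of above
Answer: 2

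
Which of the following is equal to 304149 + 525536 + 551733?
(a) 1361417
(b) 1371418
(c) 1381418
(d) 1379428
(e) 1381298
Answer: c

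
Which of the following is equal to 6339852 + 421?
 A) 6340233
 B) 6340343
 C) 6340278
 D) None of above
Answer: D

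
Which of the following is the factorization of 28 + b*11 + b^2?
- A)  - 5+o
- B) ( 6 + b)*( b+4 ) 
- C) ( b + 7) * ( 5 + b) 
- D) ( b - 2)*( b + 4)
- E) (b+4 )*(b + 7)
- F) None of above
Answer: E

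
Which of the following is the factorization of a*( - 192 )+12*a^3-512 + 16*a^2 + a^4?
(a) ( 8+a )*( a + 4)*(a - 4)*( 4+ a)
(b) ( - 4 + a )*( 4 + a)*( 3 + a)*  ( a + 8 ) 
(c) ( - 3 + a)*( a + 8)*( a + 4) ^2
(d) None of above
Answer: a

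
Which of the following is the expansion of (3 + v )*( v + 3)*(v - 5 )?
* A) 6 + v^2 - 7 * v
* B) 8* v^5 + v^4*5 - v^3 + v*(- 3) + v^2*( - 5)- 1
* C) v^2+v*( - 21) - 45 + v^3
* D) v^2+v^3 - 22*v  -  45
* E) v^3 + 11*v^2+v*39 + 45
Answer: C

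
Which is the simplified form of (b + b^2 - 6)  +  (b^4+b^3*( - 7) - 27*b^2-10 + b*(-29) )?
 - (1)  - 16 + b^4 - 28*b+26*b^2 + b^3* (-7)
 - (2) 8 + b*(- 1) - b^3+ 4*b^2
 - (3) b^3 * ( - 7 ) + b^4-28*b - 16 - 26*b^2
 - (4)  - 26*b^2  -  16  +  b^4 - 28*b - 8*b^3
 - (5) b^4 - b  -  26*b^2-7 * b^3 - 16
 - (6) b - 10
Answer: 3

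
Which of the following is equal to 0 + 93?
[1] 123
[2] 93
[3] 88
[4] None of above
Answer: 2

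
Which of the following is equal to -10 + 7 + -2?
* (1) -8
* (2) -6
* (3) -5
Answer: 3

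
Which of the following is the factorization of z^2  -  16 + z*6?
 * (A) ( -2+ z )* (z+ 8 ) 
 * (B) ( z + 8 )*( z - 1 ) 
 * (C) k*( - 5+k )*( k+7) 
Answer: A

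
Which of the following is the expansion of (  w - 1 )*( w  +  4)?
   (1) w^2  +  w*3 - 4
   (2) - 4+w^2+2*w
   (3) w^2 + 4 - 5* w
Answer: 1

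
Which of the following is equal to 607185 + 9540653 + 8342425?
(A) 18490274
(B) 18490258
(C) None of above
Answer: C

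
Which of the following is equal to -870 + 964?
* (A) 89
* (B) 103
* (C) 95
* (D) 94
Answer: D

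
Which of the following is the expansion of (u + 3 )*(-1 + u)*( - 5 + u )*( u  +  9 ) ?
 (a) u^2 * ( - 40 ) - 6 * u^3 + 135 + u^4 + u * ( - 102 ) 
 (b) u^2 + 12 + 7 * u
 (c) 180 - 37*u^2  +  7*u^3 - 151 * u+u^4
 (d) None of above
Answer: d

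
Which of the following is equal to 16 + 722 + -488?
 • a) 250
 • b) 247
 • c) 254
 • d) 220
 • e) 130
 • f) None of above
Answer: a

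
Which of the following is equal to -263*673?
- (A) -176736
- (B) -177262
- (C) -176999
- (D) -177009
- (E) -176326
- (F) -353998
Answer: C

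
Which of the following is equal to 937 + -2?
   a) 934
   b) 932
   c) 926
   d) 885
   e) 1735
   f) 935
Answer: f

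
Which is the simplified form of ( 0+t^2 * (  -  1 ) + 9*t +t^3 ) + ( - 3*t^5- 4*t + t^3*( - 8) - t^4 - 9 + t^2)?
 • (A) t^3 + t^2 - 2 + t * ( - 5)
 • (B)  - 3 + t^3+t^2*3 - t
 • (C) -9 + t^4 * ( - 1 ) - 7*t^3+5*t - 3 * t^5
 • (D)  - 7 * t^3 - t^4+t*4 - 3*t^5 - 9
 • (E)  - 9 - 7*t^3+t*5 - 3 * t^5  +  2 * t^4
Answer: C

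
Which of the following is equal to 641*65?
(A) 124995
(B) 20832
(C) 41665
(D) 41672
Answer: C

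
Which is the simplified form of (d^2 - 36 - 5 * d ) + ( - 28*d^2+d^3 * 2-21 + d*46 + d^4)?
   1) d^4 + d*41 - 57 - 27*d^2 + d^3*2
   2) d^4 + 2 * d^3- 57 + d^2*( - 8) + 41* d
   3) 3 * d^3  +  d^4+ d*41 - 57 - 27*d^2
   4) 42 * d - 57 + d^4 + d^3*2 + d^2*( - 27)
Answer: 1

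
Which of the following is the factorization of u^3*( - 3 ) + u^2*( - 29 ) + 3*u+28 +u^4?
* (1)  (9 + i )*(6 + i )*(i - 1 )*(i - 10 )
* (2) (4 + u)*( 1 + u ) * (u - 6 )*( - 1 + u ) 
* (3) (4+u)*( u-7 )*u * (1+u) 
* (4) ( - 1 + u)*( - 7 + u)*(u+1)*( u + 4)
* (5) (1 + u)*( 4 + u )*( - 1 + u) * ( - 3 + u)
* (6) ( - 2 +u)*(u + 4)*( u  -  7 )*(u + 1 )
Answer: 4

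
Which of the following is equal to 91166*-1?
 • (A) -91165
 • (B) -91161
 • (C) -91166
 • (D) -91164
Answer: C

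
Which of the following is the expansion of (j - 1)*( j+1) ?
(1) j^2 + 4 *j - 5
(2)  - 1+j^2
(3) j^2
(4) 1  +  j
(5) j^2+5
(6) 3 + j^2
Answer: 2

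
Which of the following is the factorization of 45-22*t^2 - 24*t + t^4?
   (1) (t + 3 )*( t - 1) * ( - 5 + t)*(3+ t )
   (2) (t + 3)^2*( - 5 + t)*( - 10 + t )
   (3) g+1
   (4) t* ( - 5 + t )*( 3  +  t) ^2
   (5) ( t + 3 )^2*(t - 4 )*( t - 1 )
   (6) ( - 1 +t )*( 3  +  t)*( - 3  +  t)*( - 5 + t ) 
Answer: 1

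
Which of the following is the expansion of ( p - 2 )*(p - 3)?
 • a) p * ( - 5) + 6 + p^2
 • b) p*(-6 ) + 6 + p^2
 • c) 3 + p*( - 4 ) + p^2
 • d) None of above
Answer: a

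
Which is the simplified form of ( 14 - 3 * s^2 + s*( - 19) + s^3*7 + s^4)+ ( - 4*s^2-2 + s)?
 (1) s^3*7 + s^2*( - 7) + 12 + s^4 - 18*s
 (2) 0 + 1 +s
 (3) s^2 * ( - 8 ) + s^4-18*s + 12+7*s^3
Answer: 1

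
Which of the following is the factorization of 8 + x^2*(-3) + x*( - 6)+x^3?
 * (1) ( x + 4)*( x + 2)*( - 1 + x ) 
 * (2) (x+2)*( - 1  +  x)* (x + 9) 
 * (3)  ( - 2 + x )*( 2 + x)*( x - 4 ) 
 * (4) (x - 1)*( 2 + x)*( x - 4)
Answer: 4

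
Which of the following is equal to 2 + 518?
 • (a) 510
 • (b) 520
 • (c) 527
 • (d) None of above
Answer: b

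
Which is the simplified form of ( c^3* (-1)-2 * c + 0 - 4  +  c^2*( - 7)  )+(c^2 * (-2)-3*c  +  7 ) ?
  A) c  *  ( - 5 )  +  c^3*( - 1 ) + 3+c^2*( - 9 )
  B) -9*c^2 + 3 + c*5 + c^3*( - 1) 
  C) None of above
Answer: A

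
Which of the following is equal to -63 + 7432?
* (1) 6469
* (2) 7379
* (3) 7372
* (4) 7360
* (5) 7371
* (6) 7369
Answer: 6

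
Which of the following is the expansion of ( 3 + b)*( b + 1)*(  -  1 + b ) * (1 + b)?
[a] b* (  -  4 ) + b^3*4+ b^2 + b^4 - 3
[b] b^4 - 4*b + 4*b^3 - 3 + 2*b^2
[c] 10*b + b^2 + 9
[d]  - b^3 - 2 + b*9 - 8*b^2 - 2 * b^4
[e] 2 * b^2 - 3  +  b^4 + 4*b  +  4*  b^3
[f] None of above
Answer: b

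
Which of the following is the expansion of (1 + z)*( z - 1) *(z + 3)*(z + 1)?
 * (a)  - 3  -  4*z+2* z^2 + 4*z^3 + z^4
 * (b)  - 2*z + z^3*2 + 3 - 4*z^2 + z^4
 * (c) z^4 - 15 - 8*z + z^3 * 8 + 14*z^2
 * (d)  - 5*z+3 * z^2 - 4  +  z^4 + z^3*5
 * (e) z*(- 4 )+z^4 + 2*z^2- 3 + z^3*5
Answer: a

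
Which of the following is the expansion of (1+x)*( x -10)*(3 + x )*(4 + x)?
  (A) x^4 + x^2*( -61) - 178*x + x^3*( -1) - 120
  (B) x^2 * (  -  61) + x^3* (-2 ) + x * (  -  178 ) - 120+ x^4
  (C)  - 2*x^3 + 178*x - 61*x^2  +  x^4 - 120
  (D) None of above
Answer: B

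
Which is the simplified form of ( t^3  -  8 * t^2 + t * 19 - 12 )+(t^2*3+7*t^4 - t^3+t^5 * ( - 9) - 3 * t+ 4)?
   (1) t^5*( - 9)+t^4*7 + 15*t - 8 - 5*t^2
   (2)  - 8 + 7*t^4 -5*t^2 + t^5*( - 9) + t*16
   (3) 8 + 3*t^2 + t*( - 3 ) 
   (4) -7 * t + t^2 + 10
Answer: 2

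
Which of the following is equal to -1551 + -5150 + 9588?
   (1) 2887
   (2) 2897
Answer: 1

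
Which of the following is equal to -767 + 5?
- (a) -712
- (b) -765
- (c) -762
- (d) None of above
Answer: c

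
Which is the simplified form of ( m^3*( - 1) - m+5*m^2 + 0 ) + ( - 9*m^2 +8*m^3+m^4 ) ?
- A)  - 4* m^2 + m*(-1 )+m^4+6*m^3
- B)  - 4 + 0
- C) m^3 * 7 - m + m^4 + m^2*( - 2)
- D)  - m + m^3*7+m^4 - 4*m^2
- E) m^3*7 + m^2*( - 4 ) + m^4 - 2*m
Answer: D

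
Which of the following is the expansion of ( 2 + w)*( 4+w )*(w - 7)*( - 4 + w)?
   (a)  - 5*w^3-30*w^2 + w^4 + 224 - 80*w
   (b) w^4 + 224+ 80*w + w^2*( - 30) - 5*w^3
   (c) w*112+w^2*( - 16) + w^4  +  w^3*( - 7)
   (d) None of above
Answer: b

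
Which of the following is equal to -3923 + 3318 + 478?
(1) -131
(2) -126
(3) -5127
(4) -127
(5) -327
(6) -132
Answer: 4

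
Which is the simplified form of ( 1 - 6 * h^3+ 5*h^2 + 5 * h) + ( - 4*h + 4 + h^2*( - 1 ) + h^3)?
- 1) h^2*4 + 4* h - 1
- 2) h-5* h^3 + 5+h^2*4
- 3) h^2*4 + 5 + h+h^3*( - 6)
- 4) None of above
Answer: 2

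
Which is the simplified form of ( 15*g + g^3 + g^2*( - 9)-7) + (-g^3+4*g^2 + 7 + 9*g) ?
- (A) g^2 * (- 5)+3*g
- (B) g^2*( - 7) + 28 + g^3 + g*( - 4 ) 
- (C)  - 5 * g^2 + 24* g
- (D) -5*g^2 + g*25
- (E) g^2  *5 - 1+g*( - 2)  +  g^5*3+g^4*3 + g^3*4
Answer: C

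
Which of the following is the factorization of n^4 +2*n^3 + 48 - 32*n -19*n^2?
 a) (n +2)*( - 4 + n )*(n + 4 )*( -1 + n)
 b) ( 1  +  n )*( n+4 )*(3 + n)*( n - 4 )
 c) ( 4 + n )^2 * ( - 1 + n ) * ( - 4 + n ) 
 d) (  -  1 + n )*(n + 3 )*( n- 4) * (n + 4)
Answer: d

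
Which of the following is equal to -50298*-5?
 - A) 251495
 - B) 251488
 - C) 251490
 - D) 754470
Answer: C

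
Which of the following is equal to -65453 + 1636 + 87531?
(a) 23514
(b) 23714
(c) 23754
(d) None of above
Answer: b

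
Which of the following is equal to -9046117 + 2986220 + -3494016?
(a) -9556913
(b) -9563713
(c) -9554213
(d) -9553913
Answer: d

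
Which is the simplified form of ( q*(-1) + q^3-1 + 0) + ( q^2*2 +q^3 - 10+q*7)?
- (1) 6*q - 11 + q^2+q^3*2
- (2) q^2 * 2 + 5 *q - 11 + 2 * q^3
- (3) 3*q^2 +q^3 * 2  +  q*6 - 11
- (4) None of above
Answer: 4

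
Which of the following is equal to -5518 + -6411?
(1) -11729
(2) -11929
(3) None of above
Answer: 2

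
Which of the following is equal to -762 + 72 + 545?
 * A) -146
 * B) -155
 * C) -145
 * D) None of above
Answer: C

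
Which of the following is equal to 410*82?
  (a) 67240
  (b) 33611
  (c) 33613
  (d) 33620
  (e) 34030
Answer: d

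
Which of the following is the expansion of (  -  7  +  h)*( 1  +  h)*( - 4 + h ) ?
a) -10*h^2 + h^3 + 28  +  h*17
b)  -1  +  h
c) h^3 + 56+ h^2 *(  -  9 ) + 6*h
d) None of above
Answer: a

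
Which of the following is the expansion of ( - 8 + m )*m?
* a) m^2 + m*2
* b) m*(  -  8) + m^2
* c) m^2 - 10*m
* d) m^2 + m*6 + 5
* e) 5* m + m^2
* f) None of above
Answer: b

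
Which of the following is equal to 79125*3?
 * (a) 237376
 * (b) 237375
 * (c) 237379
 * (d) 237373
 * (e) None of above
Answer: b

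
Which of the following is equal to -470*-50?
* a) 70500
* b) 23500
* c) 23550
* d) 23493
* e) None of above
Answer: b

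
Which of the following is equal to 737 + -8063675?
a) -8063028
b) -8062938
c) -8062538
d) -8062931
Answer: b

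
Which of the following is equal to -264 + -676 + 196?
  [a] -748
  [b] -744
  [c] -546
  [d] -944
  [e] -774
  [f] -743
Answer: b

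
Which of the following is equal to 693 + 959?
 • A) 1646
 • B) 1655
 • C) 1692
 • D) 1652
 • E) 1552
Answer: D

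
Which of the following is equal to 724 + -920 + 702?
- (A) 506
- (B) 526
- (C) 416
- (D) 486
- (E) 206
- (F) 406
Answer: A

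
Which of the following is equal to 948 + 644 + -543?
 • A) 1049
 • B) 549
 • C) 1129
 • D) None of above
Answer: A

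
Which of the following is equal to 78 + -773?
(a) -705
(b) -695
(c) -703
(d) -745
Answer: b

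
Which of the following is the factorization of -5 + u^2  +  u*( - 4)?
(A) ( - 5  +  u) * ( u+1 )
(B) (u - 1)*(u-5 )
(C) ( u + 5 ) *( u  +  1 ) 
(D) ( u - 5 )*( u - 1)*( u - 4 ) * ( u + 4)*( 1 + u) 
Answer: A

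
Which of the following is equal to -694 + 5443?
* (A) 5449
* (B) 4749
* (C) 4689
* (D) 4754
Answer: B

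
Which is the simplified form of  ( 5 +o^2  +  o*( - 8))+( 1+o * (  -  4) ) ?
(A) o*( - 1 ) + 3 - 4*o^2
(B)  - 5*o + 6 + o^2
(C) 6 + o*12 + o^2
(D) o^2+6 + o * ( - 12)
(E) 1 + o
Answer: D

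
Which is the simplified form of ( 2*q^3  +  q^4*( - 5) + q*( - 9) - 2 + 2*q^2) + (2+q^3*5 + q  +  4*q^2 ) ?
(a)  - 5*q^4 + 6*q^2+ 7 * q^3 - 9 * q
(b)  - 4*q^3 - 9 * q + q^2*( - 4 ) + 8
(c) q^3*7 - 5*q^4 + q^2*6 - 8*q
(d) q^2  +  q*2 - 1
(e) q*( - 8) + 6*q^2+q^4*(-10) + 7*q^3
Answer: c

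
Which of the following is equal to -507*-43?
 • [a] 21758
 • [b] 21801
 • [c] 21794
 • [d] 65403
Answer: b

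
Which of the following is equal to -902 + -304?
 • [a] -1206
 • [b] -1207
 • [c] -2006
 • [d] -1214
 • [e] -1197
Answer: a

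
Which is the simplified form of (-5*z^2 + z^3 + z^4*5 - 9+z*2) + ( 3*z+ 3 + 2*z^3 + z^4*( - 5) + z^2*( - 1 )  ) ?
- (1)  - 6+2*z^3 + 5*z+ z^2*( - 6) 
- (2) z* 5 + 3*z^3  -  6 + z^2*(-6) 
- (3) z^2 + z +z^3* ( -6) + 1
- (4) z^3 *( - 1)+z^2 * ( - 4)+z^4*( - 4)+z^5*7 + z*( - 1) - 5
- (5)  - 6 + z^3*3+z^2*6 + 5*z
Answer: 2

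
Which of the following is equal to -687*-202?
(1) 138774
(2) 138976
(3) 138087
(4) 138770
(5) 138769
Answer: 1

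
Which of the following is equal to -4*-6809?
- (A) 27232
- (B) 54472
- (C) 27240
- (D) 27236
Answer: D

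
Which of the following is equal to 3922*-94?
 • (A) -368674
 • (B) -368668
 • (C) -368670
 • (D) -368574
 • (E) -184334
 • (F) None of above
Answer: B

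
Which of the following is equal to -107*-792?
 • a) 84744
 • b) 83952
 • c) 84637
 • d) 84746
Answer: a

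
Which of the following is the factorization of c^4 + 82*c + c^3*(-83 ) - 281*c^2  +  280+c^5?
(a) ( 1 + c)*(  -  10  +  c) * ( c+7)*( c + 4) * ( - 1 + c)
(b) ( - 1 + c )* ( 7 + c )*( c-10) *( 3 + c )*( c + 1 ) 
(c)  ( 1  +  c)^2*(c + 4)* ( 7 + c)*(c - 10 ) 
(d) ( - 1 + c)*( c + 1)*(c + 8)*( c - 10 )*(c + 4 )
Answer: a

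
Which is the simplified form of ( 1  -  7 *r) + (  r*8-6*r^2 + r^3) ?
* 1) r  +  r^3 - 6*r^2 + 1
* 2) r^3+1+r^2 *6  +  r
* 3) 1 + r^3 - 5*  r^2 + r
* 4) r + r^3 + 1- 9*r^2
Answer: 1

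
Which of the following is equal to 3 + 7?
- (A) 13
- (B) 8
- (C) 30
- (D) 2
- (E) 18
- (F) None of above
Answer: F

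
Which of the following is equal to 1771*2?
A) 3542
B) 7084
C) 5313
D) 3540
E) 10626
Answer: A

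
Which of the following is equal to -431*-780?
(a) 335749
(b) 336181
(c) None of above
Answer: c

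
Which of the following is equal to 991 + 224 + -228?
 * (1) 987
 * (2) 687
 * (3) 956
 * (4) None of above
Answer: 1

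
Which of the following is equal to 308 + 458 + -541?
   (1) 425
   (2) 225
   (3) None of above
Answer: 2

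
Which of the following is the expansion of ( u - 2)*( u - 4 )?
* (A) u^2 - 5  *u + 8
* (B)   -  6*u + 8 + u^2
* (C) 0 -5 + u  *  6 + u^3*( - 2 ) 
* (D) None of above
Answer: B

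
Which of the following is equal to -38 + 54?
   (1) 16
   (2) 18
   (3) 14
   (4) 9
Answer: 1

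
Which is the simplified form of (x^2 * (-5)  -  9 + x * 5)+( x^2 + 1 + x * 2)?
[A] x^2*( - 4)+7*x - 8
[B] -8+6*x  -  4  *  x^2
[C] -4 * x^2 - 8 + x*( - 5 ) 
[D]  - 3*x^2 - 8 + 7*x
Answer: A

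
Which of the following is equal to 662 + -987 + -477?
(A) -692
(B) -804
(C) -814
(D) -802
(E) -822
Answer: D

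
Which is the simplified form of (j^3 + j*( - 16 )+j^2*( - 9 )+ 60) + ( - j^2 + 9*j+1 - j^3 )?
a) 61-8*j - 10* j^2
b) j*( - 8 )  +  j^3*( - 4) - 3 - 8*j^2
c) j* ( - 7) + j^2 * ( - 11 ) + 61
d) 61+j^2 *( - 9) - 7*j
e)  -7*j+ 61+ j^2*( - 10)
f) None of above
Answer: e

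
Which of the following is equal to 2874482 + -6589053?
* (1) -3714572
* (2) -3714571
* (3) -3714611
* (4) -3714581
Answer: 2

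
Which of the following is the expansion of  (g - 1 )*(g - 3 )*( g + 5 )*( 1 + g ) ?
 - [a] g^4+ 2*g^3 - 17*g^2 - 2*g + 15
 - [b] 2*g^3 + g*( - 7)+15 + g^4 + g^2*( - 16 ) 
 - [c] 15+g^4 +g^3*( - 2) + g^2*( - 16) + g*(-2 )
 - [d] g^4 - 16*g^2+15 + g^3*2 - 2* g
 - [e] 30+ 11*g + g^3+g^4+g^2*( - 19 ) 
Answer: d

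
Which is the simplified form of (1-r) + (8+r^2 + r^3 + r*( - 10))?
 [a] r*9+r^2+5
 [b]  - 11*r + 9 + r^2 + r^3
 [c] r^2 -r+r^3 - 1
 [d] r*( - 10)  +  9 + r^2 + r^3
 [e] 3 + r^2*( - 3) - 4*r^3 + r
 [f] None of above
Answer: b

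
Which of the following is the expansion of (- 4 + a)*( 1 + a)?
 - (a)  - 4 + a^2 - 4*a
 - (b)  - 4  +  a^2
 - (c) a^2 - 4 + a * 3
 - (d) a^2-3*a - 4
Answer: d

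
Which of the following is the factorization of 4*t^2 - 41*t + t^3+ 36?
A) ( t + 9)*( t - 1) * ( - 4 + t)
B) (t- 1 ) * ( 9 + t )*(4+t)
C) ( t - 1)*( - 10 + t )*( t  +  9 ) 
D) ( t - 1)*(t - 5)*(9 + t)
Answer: A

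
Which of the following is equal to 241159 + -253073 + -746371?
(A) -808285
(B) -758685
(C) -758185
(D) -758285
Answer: D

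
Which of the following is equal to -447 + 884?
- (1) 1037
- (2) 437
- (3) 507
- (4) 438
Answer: 2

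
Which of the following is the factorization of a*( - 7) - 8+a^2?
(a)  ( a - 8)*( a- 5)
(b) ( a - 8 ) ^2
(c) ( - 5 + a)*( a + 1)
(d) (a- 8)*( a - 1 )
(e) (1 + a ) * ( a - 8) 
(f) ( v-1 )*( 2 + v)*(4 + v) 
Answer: e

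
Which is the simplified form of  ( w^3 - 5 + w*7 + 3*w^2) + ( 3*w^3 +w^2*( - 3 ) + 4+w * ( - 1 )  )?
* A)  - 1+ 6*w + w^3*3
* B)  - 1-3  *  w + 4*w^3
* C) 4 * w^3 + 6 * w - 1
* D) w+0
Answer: C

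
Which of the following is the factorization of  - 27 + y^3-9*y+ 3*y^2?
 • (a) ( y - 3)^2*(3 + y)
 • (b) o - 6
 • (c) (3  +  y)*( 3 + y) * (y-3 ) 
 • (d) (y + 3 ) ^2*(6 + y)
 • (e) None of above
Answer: c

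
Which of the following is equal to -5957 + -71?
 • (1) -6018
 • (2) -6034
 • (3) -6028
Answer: 3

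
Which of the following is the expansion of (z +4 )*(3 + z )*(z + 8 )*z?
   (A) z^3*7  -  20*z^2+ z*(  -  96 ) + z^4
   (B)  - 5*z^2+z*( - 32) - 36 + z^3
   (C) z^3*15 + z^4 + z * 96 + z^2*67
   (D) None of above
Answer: D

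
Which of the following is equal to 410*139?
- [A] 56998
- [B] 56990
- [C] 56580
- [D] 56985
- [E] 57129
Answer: B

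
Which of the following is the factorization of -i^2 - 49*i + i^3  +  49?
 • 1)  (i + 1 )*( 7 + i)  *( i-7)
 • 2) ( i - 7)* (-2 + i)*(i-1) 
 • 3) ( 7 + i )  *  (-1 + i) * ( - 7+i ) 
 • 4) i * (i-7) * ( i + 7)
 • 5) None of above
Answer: 3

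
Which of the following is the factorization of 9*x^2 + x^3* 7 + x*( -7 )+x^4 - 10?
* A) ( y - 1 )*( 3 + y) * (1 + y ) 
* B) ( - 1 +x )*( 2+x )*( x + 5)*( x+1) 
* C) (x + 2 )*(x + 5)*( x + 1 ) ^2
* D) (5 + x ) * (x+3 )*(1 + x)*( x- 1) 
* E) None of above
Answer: B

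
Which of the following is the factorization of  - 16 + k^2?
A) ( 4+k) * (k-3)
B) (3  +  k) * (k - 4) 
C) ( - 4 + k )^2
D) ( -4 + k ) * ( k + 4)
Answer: D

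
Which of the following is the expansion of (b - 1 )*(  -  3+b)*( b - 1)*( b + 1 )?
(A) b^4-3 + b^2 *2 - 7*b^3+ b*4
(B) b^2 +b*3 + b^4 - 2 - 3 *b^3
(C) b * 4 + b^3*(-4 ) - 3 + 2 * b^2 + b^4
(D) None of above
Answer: C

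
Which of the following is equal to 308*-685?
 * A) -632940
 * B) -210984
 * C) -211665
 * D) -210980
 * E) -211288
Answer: D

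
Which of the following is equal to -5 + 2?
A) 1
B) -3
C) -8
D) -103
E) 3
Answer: B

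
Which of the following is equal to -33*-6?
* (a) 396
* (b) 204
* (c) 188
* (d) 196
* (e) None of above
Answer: e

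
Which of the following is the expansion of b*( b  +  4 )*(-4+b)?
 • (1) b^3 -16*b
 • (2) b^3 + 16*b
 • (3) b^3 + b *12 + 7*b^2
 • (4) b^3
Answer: 1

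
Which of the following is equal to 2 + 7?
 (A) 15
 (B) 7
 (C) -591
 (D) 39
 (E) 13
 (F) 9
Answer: F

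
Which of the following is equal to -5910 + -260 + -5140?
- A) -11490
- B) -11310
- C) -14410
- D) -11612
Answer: B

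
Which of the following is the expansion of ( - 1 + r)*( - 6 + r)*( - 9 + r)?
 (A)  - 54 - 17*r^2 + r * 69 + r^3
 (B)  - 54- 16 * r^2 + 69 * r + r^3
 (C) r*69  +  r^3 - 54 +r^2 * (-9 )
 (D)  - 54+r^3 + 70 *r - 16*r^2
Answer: B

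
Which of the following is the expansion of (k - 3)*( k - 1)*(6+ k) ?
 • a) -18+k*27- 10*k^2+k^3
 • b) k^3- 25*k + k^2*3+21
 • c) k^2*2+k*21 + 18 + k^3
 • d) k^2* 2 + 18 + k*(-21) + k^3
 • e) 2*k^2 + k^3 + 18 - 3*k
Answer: d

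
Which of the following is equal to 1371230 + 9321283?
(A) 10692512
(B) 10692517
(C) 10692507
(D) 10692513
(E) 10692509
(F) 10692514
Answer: D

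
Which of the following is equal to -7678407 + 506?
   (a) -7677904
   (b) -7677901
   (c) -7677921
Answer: b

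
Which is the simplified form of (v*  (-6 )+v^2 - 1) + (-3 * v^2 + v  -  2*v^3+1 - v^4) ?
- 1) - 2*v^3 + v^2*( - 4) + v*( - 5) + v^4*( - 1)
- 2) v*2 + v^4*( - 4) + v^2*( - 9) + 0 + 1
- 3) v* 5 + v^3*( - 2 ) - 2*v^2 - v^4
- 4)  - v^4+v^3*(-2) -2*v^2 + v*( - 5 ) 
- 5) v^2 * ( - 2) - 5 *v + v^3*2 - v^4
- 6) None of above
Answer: 4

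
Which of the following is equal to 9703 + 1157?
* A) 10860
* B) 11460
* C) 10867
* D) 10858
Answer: A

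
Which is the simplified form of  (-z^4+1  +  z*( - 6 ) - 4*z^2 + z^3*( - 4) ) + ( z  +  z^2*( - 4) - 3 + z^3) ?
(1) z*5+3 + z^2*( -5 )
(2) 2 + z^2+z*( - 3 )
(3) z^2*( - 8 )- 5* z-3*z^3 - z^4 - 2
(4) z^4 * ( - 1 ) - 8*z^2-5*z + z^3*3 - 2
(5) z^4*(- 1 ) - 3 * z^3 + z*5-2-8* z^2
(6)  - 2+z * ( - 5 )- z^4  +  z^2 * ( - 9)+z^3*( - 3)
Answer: 3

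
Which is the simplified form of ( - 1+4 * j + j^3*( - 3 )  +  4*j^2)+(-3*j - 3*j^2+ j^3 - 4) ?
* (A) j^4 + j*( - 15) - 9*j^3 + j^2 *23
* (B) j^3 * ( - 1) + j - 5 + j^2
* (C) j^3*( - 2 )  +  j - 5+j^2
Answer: C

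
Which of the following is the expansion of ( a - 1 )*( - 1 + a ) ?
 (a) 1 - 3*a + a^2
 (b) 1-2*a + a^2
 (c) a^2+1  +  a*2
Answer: b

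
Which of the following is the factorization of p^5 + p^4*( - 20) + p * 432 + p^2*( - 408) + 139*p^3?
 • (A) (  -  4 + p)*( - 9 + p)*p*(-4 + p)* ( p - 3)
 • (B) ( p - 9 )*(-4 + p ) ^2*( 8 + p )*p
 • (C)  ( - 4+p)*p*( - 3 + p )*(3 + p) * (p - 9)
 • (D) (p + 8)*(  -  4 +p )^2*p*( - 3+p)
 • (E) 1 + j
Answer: A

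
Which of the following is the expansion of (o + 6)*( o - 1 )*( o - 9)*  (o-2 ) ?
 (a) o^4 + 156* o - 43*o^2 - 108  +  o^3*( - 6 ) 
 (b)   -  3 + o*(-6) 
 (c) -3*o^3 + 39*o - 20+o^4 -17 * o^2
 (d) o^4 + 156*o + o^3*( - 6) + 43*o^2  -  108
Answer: a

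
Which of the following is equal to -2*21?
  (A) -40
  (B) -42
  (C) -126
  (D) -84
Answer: B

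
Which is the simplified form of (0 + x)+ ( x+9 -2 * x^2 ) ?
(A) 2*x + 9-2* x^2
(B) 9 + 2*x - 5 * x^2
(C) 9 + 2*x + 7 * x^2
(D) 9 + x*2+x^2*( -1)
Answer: A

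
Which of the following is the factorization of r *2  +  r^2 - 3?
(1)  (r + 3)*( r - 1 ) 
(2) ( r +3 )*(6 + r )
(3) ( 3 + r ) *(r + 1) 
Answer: 1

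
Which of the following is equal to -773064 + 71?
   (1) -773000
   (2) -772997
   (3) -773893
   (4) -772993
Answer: 4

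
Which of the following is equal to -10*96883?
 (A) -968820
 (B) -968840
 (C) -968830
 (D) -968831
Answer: C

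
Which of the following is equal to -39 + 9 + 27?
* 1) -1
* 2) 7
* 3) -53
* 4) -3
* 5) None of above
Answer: 4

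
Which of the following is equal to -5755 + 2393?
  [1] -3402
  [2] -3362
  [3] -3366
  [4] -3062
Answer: 2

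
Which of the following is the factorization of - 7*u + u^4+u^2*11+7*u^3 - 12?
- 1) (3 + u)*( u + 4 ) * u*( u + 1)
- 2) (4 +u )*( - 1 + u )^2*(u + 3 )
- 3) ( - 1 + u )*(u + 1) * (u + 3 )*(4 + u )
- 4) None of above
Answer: 3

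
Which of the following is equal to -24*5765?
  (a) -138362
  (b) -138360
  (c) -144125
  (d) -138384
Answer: b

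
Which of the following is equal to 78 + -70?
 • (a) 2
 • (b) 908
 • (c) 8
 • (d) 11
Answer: c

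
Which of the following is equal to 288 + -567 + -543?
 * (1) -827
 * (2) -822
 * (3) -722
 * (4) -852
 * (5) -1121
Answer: 2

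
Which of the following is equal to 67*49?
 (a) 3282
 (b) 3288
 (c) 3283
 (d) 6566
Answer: c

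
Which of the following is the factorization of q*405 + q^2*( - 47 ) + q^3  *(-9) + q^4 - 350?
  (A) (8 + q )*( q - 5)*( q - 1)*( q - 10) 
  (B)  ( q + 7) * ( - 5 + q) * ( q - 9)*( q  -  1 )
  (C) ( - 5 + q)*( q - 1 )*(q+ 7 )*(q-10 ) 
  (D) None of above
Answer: C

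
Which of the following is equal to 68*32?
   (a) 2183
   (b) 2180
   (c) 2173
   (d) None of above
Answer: d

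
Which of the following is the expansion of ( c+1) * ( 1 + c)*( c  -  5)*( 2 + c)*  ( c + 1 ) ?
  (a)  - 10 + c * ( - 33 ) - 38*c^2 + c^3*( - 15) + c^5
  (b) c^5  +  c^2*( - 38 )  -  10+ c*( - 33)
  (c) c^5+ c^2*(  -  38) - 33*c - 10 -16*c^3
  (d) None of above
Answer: c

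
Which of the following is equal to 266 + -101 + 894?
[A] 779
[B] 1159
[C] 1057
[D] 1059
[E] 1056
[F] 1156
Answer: D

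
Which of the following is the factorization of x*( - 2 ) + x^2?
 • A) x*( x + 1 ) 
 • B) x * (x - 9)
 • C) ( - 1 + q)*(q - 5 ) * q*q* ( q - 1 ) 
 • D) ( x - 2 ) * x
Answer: D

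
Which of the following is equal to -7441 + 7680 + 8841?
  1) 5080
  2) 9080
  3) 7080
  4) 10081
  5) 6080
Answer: 2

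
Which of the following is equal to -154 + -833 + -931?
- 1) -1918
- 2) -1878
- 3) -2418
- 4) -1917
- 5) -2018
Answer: 1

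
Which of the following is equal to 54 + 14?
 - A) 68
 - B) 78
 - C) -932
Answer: A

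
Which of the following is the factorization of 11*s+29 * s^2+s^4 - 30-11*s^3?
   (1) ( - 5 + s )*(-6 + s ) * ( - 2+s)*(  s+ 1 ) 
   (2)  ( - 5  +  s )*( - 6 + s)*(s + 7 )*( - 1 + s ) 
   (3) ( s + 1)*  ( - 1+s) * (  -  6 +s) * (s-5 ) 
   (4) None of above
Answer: 3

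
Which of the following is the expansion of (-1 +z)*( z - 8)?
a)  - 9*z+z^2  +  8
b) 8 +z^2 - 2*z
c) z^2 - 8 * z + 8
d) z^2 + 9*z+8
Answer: a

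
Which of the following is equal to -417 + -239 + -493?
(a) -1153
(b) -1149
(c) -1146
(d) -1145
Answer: b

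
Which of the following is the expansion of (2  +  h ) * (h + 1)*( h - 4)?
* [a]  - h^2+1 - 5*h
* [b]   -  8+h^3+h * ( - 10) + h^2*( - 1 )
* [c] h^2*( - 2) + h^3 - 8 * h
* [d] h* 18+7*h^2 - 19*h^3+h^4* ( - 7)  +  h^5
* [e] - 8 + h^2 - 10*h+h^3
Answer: b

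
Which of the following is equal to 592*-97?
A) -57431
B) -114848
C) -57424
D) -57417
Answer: C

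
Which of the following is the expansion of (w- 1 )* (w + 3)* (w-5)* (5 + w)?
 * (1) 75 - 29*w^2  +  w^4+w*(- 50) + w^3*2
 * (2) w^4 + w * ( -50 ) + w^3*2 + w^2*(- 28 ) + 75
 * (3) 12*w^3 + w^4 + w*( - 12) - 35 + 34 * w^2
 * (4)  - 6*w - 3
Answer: 2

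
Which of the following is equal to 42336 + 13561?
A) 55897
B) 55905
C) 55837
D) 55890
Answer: A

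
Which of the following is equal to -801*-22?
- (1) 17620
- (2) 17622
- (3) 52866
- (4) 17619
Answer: 2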